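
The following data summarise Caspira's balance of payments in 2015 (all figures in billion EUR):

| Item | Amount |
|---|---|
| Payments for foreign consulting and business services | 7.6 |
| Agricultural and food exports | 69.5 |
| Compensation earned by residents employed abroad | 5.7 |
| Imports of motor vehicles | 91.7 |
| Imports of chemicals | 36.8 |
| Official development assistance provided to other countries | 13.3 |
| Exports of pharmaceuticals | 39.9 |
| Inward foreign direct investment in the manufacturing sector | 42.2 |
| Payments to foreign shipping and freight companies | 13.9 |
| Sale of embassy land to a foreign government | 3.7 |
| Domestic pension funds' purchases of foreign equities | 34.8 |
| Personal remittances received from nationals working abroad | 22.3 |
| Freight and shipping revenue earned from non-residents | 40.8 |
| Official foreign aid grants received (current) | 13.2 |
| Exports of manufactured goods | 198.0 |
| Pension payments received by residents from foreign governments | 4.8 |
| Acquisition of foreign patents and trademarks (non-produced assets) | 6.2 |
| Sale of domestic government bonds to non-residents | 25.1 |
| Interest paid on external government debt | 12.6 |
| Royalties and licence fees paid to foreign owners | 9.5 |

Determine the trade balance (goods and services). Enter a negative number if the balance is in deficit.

Goods: 39.9 + 198.0 - 36.8 - 91.7 + 69.5 = 178.9
Services: -7.6 - 13.9 + 40.8 - 9.5 = 9.8
Trade balance = 178.9 + 9.8 = 188.7
(Excluded from the trade balance — primary income: compensation earned by residents employed abroad 5.7, interest paid on external government debt 12.6; secondary income: official development assistance provided to other countries 13.3, personal remittances received from nationals working abroad 22.3, official foreign aid grants received (current) 13.2, pension payments received by residents from foreign governments 4.8; financial account: inward foreign direct investment in the manufacturing sector 42.2, domestic pension funds' purchases of foreign equities 34.8, sale of domestic government bonds to non-residents 25.1; capital account: sale of embassy land to a foreign government 3.7, acquisition of foreign patents and trademarks (non-produced assets) 6.2.)

188.7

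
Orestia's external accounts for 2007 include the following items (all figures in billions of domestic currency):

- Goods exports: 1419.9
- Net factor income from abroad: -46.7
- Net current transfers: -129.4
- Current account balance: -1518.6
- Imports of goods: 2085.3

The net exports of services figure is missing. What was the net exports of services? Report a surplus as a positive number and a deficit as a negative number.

Current account = goods balance + services balance + net primary income + net secondary income
Sum of the known components = -841.5
Net exports of services = CA - (known components) = -1518.6 - (-841.5) = -677.1

-677.1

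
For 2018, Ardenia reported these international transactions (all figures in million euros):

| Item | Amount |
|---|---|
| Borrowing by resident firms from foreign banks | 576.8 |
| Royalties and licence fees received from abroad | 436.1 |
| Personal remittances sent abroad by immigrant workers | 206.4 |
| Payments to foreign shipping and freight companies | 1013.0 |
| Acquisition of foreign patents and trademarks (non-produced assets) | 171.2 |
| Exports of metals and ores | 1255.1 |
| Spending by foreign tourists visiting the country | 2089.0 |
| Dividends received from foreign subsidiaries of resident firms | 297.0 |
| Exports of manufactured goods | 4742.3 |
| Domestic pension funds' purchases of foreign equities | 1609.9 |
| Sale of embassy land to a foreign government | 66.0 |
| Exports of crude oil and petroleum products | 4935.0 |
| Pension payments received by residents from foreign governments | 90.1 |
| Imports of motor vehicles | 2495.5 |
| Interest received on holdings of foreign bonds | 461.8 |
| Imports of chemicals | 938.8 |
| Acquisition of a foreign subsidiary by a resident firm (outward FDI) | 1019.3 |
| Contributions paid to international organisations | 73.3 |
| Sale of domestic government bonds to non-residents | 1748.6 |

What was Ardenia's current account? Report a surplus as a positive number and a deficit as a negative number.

Goods: -2495.5 - 938.8 + 4935.0 + 4742.3 + 1255.1 = 7498.1
Services: 2089.0 - 1013.0 + 436.1 = 1512.1
Primary income: 461.8 + 297.0 = 758.8
Secondary income: -73.3 + 90.1 - 206.4 = -189.6
Current account = 7498.1 + 1512.1 + 758.8 + (-189.6) = 9579.4
(Excluded from the current account — financial account: borrowing by resident firms from foreign banks 576.8, domestic pension funds' purchases of foreign equities 1609.9, acquisition of a foreign subsidiary by a resident firm (outward FDI) 1019.3, sale of domestic government bonds to non-residents 1748.6; capital account: acquisition of foreign patents and trademarks (non-produced assets) 171.2, sale of embassy land to a foreign government 66.0.)

9579.4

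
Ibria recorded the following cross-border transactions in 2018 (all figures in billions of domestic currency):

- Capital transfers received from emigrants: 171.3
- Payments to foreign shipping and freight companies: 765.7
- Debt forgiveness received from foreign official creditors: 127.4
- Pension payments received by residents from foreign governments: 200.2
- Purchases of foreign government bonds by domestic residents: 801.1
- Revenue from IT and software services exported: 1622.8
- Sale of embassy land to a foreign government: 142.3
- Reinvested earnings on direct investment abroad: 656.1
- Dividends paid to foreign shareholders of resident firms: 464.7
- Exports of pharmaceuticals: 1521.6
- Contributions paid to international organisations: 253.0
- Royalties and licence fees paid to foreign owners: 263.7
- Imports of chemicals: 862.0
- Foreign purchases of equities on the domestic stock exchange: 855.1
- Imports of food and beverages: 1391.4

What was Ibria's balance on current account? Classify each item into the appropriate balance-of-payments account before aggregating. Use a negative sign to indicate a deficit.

0.2

Goods: -1391.4 - 862.0 + 1521.6 = -731.8
Services: 1622.8 - 765.7 - 263.7 = 593.4
Primary income: 656.1 - 464.7 = 191.4
Secondary income: -253.0 + 200.2 = -52.8
Current account = (-731.8) + 593.4 + 191.4 + (-52.8) = 0.2
(Excluded from the current account — capital account: capital transfers received from emigrants 171.3, debt forgiveness received from foreign official creditors 127.4, sale of embassy land to a foreign government 142.3; financial account: purchases of foreign government bonds by domestic residents 801.1, foreign purchases of equities on the domestic stock exchange 855.1.)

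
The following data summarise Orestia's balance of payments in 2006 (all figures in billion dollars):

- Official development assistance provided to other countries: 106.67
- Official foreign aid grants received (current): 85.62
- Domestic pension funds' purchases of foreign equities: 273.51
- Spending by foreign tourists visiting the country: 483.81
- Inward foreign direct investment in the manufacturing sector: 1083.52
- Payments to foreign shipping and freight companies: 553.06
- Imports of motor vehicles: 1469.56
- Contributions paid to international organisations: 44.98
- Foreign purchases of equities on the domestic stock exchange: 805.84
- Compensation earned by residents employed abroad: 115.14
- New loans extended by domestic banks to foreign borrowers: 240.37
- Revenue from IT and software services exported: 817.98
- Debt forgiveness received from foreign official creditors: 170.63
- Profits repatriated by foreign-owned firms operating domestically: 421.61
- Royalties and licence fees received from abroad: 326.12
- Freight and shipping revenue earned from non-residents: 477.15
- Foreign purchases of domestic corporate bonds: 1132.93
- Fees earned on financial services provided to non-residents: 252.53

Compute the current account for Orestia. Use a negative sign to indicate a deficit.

Goods: -1469.56
Services: 326.12 - 553.06 + 817.98 + 252.53 + 477.15 + 483.81 = 1804.53
Primary income: 115.14 - 421.61 = -306.47
Secondary income: -44.98 + 85.62 - 106.67 = -66.03
Current account = (-1469.56) + 1804.53 + (-306.47) + (-66.03) = -37.53
(Excluded from the current account — financial account: domestic pension funds' purchases of foreign equities 273.51, inward foreign direct investment in the manufacturing sector 1083.52, foreign purchases of equities on the domestic stock exchange 805.84, new loans extended by domestic banks to foreign borrowers 240.37, foreign purchases of domestic corporate bonds 1132.93; capital account: debt forgiveness received from foreign official creditors 170.63.)

-37.53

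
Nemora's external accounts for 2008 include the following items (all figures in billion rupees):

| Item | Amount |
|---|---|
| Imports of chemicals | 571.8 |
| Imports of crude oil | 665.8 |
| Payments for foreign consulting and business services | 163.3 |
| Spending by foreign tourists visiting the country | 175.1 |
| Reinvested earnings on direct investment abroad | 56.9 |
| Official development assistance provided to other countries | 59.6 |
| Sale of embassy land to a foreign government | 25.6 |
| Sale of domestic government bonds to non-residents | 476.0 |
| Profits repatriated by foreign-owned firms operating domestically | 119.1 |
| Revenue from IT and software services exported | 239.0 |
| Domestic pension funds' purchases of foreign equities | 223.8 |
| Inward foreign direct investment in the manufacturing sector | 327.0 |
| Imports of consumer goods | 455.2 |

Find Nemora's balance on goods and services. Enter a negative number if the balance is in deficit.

-1442.0

Goods: -665.8 - 571.8 - 455.2 = -1692.8
Services: 175.1 - 163.3 + 239.0 = 250.8
Trade balance = -1692.8 + 250.8 = -1442.0
(Excluded from the trade balance — primary income: reinvested earnings on direct investment abroad 56.9, profits repatriated by foreign-owned firms operating domestically 119.1; secondary income: official development assistance provided to other countries 59.6; capital account: sale of embassy land to a foreign government 25.6; financial account: sale of domestic government bonds to non-residents 476.0, domestic pension funds' purchases of foreign equities 223.8, inward foreign direct investment in the manufacturing sector 327.0.)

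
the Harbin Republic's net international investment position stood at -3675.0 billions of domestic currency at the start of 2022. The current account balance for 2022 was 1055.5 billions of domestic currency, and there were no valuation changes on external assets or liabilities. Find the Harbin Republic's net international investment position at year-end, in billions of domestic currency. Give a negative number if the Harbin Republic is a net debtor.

With no valuation effects, change in NIIP = current account = 1055.5
End-of-year NIIP = -3675.0 + 1055.5 = -2619.5

-2619.5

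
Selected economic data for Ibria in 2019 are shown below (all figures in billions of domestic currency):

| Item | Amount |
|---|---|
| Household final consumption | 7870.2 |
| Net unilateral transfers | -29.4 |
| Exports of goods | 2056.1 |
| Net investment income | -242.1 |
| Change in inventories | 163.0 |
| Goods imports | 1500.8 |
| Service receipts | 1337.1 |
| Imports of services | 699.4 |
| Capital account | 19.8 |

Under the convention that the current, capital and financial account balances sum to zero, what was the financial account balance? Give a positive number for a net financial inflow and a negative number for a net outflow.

Goods balance = 2056.1 - 1500.8 = 555.3
Services balance = 1337.1 - 699.4 = 637.7
Trade balance (goods + services) = 555.3 + 637.7 = 1193.0
Net primary income = -242.1
Net secondary income = -29.4
Current account = 1193.0 + (-242.1) + (-29.4) = 921.5
Financial account = -(921.5 + 19.8) = -941.3

-941.3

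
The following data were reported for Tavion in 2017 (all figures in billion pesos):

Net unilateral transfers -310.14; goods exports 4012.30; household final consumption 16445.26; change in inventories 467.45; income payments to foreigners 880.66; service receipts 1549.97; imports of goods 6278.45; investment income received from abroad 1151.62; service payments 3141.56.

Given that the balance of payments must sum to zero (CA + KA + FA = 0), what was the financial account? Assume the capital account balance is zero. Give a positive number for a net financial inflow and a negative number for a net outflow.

3896.92

Goods balance = 4012.30 - 6278.45 = -2266.15
Services balance = 1549.97 - 3141.56 = -1591.59
Trade balance (goods + services) = -2266.15 + (-1591.59) = -3857.74
Net primary income = 1151.62 - 880.66 = 270.96
Net secondary income = -310.14
Current account = -3857.74 + 270.96 + (-310.14) = -3896.92
Financial account = -(-3896.92) = 3896.92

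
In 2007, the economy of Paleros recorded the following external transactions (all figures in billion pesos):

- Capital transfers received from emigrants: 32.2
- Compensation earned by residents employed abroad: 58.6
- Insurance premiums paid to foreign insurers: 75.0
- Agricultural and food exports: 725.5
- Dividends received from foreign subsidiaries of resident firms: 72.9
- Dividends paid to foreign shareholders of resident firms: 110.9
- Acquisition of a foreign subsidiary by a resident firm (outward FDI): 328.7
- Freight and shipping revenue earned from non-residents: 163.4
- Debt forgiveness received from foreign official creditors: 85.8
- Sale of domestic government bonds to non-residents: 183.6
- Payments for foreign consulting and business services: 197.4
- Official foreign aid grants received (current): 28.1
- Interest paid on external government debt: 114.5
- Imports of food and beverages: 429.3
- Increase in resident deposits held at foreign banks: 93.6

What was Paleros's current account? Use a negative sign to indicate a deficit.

Goods: 725.5 - 429.3 = 296.2
Services: -75.0 - 197.4 + 163.4 = -109.0
Primary income: 72.9 + 58.6 - 114.5 - 110.9 = -93.9
Secondary income: 28.1
Current account = 296.2 + (-109.0) + (-93.9) + 28.1 = 121.4
(Excluded from the current account — capital account: capital transfers received from emigrants 32.2, debt forgiveness received from foreign official creditors 85.8; financial account: acquisition of a foreign subsidiary by a resident firm (outward FDI) 328.7, sale of domestic government bonds to non-residents 183.6, increase in resident deposits held at foreign banks 93.6.)

121.4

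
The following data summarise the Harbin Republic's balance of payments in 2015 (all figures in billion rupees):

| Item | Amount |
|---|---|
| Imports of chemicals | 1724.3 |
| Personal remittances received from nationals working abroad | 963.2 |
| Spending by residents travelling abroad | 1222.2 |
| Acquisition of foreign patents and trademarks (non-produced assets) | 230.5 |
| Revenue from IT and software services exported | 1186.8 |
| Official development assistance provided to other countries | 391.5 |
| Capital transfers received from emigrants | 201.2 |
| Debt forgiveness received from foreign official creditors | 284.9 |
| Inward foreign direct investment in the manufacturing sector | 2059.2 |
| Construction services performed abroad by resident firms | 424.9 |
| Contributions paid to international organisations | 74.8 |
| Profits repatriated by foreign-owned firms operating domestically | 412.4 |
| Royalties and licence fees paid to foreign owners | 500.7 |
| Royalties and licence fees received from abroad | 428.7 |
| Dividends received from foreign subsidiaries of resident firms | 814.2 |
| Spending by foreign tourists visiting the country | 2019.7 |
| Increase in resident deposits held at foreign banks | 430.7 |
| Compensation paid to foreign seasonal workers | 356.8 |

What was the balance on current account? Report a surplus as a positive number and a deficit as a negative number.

1154.8

Goods: -1724.3
Services: 2019.7 - 1222.2 + 424.9 + 428.7 - 500.7 + 1186.8 = 2337.2
Primary income: -412.4 - 356.8 + 814.2 = 45.0
Secondary income: -74.8 - 391.5 + 963.2 = 496.9
Current account = (-1724.3) + 2337.2 + 45.0 + 496.9 = 1154.8
(Excluded from the current account — capital account: acquisition of foreign patents and trademarks (non-produced assets) 230.5, capital transfers received from emigrants 201.2, debt forgiveness received from foreign official creditors 284.9; financial account: inward foreign direct investment in the manufacturing sector 2059.2, increase in resident deposits held at foreign banks 430.7.)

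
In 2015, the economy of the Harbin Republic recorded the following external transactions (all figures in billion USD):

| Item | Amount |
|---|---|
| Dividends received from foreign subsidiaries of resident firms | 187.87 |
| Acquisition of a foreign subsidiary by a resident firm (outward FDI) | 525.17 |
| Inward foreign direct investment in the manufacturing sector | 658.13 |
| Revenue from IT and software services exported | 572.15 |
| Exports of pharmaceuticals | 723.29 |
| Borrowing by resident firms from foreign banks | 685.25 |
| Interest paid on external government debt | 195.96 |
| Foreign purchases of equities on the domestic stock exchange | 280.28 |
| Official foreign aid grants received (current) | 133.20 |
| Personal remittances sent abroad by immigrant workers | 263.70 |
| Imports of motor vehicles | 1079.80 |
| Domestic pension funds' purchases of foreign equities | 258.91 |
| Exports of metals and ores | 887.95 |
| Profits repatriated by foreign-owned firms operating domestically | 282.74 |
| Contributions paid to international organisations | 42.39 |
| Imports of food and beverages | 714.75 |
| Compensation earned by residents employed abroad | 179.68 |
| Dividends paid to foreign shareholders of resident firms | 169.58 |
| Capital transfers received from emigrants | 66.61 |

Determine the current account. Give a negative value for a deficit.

-64.78

Goods: 723.29 + 887.95 - 714.75 - 1079.80 = -183.31
Services: 572.15
Primary income: -169.58 - 282.74 + 179.68 + 187.87 - 195.96 = -280.73
Secondary income: -42.39 + 133.20 - 263.70 = -172.89
Current account = (-183.31) + 572.15 + (-280.73) + (-172.89) = -64.78
(Excluded from the current account — financial account: acquisition of a foreign subsidiary by a resident firm (outward FDI) 525.17, inward foreign direct investment in the manufacturing sector 658.13, borrowing by resident firms from foreign banks 685.25, foreign purchases of equities on the domestic stock exchange 280.28, domestic pension funds' purchases of foreign equities 258.91; capital account: capital transfers received from emigrants 66.61.)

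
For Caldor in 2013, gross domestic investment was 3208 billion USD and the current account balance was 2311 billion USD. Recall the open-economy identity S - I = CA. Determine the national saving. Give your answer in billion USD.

S = I + CA = 3208 + 2311 = 5519

5519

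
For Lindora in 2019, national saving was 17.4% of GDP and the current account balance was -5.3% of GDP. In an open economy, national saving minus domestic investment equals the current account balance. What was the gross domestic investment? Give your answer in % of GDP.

22.7

I = S - CA = 17.4 - (-5.3) = 22.7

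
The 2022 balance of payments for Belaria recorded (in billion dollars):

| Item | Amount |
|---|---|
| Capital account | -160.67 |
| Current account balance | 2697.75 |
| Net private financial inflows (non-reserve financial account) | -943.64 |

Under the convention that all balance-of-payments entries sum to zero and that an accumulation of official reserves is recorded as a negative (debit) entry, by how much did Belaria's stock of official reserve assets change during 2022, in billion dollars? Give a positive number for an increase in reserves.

Official reserve transactions balance = -(2697.75 + (-160.67) + (-943.64)) = -1593.44
An accumulation of reserves is recorded as a debit (negative entry), so the change in the stock of reserves is the negative of that balance.
Change in official reserves = -(-1593.44) = 1593.44

1593.44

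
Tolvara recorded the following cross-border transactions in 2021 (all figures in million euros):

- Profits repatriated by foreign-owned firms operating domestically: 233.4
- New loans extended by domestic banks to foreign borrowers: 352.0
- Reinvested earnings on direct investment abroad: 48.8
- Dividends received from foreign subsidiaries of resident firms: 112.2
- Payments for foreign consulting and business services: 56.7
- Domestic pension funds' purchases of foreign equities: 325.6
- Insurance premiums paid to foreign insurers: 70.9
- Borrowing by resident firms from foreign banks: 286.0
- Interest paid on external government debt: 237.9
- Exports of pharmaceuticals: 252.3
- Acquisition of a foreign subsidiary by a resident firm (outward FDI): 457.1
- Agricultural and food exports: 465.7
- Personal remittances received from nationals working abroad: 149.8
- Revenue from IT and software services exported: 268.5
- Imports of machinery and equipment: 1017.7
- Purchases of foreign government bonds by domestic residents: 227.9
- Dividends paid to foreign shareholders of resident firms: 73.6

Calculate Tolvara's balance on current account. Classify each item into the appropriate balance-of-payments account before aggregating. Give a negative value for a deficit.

Goods: 252.3 - 1017.7 + 465.7 = -299.7
Services: -56.7 - 70.9 + 268.5 = 140.9
Primary income: 112.2 + 48.8 - 237.9 - 73.6 - 233.4 = -383.9
Secondary income: 149.8
Current account = (-299.7) + 140.9 + (-383.9) + 149.8 = -392.9
(Excluded from the current account — financial account: new loans extended by domestic banks to foreign borrowers 352.0, domestic pension funds' purchases of foreign equities 325.6, borrowing by resident firms from foreign banks 286.0, acquisition of a foreign subsidiary by a resident firm (outward FDI) 457.1, purchases of foreign government bonds by domestic residents 227.9.)

-392.9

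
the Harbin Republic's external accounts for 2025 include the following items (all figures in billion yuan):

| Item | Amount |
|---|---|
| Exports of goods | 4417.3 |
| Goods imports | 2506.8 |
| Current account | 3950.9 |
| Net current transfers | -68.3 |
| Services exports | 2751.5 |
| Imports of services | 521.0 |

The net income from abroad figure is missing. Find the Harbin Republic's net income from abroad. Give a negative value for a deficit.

-121.8

Current account = goods balance + services balance + net primary income + net secondary income
Sum of the known components = 4072.7
Net income from abroad = CA - (known components) = 3950.9 - 4072.7 = -121.8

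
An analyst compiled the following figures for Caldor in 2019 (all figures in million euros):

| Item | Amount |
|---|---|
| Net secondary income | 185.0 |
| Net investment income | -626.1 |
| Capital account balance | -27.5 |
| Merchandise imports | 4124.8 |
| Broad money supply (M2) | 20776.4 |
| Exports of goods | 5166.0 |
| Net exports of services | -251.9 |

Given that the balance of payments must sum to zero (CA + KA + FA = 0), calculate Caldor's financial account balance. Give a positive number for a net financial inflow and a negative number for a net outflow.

Goods balance = 5166.0 - 4124.8 = 1041.2
Services balance = -251.9
Trade balance (goods + services) = 1041.2 + (-251.9) = 789.3
Net primary income = -626.1
Net secondary income = 185.0
Current account = 789.3 + (-626.1) + 185.0 = 348.2
Financial account = -(348.2 + (-27.5)) = -320.7

-320.7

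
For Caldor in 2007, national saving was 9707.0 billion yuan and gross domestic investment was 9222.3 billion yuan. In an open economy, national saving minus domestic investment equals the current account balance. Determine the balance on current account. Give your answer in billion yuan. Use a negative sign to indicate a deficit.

CA = S - I = 9707.0 - 9222.3 = 484.7

484.7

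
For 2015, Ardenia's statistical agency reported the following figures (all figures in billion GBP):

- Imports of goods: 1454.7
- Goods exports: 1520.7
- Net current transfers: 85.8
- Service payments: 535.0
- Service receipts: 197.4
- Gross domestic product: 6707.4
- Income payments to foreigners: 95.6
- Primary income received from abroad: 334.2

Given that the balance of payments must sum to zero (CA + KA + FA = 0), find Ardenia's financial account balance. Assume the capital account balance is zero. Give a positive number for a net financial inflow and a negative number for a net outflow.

-52.8

Goods balance = 1520.7 - 1454.7 = 66.0
Services balance = 197.4 - 535.0 = -337.6
Trade balance (goods + services) = 66.0 + (-337.6) = -271.6
Net primary income = 334.2 - 95.6 = 238.6
Net secondary income = 85.8
Current account = -271.6 + 238.6 + 85.8 = 52.8
Financial account = -(52.8) = -52.8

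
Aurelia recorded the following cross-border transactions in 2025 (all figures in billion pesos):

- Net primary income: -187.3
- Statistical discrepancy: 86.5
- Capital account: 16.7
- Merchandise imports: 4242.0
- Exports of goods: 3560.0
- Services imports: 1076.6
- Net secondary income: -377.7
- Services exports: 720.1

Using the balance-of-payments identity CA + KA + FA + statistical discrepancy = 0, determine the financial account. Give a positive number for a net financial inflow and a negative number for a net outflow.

Goods balance = 3560.0 - 4242.0 = -682.0
Services balance = 720.1 - 1076.6 = -356.5
Trade balance (goods + services) = -682.0 + (-356.5) = -1038.5
Net primary income = -187.3
Net secondary income = -377.7
Current account = -1038.5 + (-187.3) + (-377.7) = -1603.5
Financial account = -(-1603.5 + 16.7 + 86.5) = 1500.3

1500.3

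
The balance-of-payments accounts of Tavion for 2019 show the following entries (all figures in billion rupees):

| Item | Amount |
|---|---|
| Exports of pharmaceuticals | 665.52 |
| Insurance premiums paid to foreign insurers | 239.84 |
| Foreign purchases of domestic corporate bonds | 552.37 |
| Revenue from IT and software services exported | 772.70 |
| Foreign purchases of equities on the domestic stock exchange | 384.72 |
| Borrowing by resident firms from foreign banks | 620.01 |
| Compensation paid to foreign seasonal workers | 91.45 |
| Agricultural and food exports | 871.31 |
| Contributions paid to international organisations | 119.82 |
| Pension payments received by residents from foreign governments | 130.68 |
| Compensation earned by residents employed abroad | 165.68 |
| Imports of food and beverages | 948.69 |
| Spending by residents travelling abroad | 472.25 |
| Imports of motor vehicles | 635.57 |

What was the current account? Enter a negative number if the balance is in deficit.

Goods: 871.31 - 948.69 - 635.57 + 665.52 = -47.43
Services: -239.84 - 472.25 + 772.70 = 60.61
Primary income: 165.68 - 91.45 = 74.23
Secondary income: 130.68 - 119.82 = 10.86
Current account = (-47.43) + 60.61 + 74.23 + 10.86 = 98.27
(Excluded from the current account — financial account: foreign purchases of domestic corporate bonds 552.37, foreign purchases of equities on the domestic stock exchange 384.72, borrowing by resident firms from foreign banks 620.01.)

98.27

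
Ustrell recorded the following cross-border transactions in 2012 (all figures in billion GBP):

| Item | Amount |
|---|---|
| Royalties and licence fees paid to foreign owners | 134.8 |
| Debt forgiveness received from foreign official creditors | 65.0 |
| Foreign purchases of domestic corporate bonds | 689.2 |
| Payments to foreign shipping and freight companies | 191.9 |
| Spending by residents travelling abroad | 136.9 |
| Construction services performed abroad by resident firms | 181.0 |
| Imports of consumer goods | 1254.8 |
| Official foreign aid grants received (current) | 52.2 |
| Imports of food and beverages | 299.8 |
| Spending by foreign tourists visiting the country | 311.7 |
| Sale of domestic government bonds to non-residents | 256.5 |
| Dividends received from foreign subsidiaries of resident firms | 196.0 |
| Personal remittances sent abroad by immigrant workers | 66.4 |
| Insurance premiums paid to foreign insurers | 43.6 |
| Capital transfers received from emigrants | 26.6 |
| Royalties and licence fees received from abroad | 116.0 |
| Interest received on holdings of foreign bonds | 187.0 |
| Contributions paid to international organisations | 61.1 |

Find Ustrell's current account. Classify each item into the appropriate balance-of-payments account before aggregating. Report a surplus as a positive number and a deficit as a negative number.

-1145.4

Goods: -1254.8 - 299.8 = -1554.6
Services: -136.9 + 116.0 - 43.6 + 311.7 + 181.0 - 191.9 - 134.8 = 101.5
Primary income: 187.0 + 196.0 = 383.0
Secondary income: -61.1 + 52.2 - 66.4 = -75.3
Current account = (-1554.6) + 101.5 + 383.0 + (-75.3) = -1145.4
(Excluded from the current account — capital account: debt forgiveness received from foreign official creditors 65.0, capital transfers received from emigrants 26.6; financial account: foreign purchases of domestic corporate bonds 689.2, sale of domestic government bonds to non-residents 256.5.)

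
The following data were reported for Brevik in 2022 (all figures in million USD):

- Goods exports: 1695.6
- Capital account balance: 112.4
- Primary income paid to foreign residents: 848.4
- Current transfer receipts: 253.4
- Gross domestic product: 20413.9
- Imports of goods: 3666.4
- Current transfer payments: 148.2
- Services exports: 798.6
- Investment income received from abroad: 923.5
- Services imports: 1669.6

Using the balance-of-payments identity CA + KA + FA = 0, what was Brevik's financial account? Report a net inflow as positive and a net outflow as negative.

Goods balance = 1695.6 - 3666.4 = -1970.8
Services balance = 798.6 - 1669.6 = -871.0
Trade balance (goods + services) = -1970.8 + (-871.0) = -2841.8
Net primary income = 923.5 - 848.4 = 75.1
Net secondary income = 253.4 - 148.2 = 105.2
Current account = -2841.8 + 75.1 + 105.2 = -2661.5
Financial account = -(-2661.5 + 112.4) = 2549.1

2549.1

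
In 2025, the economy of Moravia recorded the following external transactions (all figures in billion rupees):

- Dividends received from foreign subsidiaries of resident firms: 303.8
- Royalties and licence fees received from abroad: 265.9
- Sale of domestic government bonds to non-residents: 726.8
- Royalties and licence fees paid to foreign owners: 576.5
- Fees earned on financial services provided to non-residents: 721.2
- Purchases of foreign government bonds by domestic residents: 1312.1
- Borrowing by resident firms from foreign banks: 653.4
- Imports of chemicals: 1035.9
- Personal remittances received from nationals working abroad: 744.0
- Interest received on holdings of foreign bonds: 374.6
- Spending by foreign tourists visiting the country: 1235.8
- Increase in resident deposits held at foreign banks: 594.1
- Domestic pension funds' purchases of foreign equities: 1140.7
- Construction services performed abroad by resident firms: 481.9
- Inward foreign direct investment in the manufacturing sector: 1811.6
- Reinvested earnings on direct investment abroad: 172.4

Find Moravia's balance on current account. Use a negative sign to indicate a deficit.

2687.2

Goods: -1035.9
Services: -576.5 + 265.9 + 721.2 + 481.9 + 1235.8 = 2128.3
Primary income: 374.6 + 172.4 + 303.8 = 850.8
Secondary income: 744.0
Current account = (-1035.9) + 2128.3 + 850.8 + 744.0 = 2687.2
(Excluded from the current account — financial account: sale of domestic government bonds to non-residents 726.8, purchases of foreign government bonds by domestic residents 1312.1, borrowing by resident firms from foreign banks 653.4, increase in resident deposits held at foreign banks 594.1, domestic pension funds' purchases of foreign equities 1140.7, inward foreign direct investment in the manufacturing sector 1811.6.)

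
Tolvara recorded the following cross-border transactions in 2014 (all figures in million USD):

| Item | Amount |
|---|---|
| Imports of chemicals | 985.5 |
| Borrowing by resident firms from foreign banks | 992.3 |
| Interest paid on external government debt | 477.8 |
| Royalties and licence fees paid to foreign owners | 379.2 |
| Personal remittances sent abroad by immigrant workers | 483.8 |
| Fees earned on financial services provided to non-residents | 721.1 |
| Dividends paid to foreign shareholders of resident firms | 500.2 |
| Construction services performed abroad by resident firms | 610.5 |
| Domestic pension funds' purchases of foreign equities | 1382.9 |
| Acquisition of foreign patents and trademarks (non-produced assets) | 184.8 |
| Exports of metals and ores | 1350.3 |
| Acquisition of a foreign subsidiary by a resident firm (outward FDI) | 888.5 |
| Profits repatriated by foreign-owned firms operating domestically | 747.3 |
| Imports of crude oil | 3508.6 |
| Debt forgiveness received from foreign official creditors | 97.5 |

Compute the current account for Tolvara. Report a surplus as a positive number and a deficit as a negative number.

-4400.5

Goods: -3508.6 + 1350.3 - 985.5 = -3143.8
Services: -379.2 + 721.1 + 610.5 = 952.4
Primary income: -477.8 - 747.3 - 500.2 = -1725.3
Secondary income: -483.8
Current account = (-3143.8) + 952.4 + (-1725.3) + (-483.8) = -4400.5
(Excluded from the current account — financial account: borrowing by resident firms from foreign banks 992.3, domestic pension funds' purchases of foreign equities 1382.9, acquisition of a foreign subsidiary by a resident firm (outward FDI) 888.5; capital account: acquisition of foreign patents and trademarks (non-produced assets) 184.8, debt forgiveness received from foreign official creditors 97.5.)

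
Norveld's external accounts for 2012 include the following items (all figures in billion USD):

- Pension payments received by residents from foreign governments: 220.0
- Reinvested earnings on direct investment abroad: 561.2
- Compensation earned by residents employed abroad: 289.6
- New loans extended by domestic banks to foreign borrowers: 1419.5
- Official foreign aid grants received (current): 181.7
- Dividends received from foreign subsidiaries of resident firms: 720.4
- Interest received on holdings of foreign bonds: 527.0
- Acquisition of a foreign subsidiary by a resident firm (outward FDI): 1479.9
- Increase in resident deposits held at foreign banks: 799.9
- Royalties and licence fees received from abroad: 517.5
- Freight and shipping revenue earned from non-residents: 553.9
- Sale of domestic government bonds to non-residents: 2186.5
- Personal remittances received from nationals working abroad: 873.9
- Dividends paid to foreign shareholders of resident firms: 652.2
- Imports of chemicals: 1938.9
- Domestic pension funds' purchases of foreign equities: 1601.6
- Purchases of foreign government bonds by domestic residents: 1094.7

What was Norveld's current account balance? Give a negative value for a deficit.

1854.1

Goods: -1938.9
Services: 553.9 + 517.5 = 1071.4
Primary income: 720.4 + 527.0 - 652.2 + 561.2 + 289.6 = 1446.0
Secondary income: 873.9 + 181.7 + 220.0 = 1275.6
Current account = (-1938.9) + 1071.4 + 1446.0 + 1275.6 = 1854.1
(Excluded from the current account — financial account: new loans extended by domestic banks to foreign borrowers 1419.5, acquisition of a foreign subsidiary by a resident firm (outward FDI) 1479.9, increase in resident deposits held at foreign banks 799.9, sale of domestic government bonds to non-residents 2186.5, domestic pension funds' purchases of foreign equities 1601.6, purchases of foreign government bonds by domestic residents 1094.7.)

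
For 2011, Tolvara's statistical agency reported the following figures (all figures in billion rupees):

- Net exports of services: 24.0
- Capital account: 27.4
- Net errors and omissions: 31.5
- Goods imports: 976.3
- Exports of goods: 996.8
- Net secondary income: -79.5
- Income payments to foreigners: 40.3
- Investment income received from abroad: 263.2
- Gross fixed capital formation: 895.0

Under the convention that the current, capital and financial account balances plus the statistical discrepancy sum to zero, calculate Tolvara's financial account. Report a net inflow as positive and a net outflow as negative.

Goods balance = 996.8 - 976.3 = 20.5
Services balance = 24.0
Trade balance (goods + services) = 20.5 + 24.0 = 44.5
Net primary income = 263.2 - 40.3 = 222.9
Net secondary income = -79.5
Current account = 44.5 + 222.9 + (-79.5) = 187.9
Financial account = -(187.9 + 27.4 + 31.5) = -246.8

-246.8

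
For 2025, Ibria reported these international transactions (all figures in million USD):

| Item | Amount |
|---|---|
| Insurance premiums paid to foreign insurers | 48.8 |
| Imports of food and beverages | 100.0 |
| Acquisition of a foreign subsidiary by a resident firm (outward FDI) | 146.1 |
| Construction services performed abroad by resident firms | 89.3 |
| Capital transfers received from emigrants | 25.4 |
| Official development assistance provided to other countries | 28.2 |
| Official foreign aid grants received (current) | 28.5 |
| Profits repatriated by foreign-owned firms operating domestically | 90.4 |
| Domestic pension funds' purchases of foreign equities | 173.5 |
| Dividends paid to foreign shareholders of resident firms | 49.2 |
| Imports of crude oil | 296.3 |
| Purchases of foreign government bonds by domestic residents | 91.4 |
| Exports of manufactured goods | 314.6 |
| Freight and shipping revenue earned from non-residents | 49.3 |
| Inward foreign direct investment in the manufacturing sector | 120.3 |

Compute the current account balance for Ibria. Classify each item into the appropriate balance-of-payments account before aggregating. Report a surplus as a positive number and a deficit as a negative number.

-131.2

Goods: -296.3 - 100.0 + 314.6 = -81.7
Services: -48.8 + 49.3 + 89.3 = 89.8
Primary income: -49.2 - 90.4 = -139.6
Secondary income: -28.2 + 28.5 = 0.3
Current account = (-81.7) + 89.8 + (-139.6) + 0.3 = -131.2
(Excluded from the current account — financial account: acquisition of a foreign subsidiary by a resident firm (outward FDI) 146.1, domestic pension funds' purchases of foreign equities 173.5, purchases of foreign government bonds by domestic residents 91.4, inward foreign direct investment in the manufacturing sector 120.3; capital account: capital transfers received from emigrants 25.4.)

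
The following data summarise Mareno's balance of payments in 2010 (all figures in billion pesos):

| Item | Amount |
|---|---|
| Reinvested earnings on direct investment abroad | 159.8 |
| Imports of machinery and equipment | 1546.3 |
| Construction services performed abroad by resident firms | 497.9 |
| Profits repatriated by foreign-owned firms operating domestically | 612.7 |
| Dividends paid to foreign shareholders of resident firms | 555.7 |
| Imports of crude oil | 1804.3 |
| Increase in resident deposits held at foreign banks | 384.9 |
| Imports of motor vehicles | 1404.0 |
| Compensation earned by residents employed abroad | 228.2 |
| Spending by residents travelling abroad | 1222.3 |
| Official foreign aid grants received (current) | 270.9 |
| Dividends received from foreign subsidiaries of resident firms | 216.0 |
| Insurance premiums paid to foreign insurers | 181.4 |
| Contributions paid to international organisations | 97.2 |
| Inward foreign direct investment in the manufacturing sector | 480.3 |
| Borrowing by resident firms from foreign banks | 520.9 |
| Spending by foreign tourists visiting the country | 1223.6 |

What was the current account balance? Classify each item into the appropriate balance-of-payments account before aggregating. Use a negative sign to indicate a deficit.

-4827.5

Goods: -1546.3 - 1404.0 - 1804.3 = -4754.6
Services: 497.9 + 1223.6 - 1222.3 - 181.4 = 317.8
Primary income: -555.7 + 159.8 + 216.0 + 228.2 - 612.7 = -564.4
Secondary income: -97.2 + 270.9 = 173.7
Current account = (-4754.6) + 317.8 + (-564.4) + 173.7 = -4827.5
(Excluded from the current account — financial account: increase in resident deposits held at foreign banks 384.9, inward foreign direct investment in the manufacturing sector 480.3, borrowing by resident firms from foreign banks 520.9.)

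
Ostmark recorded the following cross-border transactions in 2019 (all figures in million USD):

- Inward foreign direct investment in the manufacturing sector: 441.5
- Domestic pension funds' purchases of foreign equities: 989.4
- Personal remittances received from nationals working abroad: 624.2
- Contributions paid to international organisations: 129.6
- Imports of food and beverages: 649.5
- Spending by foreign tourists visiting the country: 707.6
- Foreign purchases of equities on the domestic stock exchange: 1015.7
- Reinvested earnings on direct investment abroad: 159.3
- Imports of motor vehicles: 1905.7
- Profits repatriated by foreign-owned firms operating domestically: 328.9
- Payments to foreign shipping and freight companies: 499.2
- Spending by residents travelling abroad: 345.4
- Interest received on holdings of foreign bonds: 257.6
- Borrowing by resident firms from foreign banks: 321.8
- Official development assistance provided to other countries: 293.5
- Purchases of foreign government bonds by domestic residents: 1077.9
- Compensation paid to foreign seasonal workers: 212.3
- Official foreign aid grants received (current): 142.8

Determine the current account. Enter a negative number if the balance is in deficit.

-2472.6

Goods: -1905.7 - 649.5 = -2555.2
Services: 707.6 - 345.4 - 499.2 = -137.0
Primary income: 159.3 - 328.9 + 257.6 - 212.3 = -124.3
Secondary income: 624.2 - 293.5 - 129.6 + 142.8 = 343.9
Current account = (-2555.2) + (-137.0) + (-124.3) + 343.9 = -2472.6
(Excluded from the current account — financial account: inward foreign direct investment in the manufacturing sector 441.5, domestic pension funds' purchases of foreign equities 989.4, foreign purchases of equities on the domestic stock exchange 1015.7, borrowing by resident firms from foreign banks 321.8, purchases of foreign government bonds by domestic residents 1077.9.)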